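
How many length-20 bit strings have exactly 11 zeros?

Choose the 11 positions: C(20,11) = 167960.

167960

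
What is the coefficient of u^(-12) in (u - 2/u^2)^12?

General term: C(12,j)·(u)^j·(-2/u^2)^(12-j), with u-exponent 1j − 2(12−j) = 3j − 24.
Set 3j − 24 = -12: j = 4.
C(12,4) = 495; 1^4 = 1; (-2)^8 = 256.
Coefficient = 495 · 1 · 256 = 126720.

126720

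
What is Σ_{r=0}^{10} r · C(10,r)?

5120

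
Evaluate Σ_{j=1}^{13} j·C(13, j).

53248

Since j·C(13,j) = 13·C(12,j−1), the sum is 13·2^12 = 13·4096 = 53248.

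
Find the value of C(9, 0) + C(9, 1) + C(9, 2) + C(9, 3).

130

1 + 9 + 36 + 84 = 130.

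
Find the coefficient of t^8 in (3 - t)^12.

The general term is C(12,j)·(3)^j·(-t)^(12-j); the t^8 term has j = 4.
C(12,4) = 495.
Coefficient = C(12,4) · 3^4 = 495 · 81 = 40095.

40095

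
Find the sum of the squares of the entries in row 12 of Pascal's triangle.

2704156

Σ C(12,j)² is the coefficient of x^12 in (1+x)^12(1+x)^12 = (1+x)^24, i.e. C(24,12) = 2704156.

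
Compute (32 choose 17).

C(32,17) = C(32,15) by symmetry.
C(32,15) = (32·31·30·29·28·27·26·25·24·23·22·21·20·19·18) / 15! = 739781100339240960000 / 1307674368000 = 565722720.

565722720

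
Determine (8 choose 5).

56

C(8,5) = C(8,3) by symmetry.
C(8,3) = (8·7·6) / 3! = 336 / 6 = 56.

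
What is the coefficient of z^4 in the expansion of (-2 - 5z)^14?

The general term is C(14,j)·(-2)^j·(-5z)^(14-j); the z^4 term has j = 10.
C(14,10) = 1001.
Coefficient = C(14,10) · (-2)^10 · (-5)^4 = 1001 · 1024 · 625 = 640640000.

640640000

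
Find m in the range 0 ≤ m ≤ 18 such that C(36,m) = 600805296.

11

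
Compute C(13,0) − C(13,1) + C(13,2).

The partial alternating sum Σ_{k=0}^{2} (−1)^k C(13,k) = (−1)^2 C(12,2) = 66.

66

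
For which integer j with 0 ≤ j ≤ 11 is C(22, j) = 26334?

5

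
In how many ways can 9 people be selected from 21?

This is C(21,9) = 293930.

293930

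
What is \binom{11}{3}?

C(11,3) = (11·10·9) / 3! = 990 / 6 = 165.

165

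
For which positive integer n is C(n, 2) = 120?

16

n(n−1)/2 = 120 ⇒ n(n−1) = 240. Since 16·15 = 240, n = 16.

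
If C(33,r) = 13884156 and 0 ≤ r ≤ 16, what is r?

8

C(33,r) increases on 0 ≤ r ≤ 16. C(33,7) = 4272048 and C(33,8) = 13884156, so r = 8.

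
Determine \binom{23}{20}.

1771

C(23,20) = C(23,3) by symmetry.
C(23,3) = (23·22·21) / 3! = 10626 / 6 = 1771.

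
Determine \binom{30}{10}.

C(30,10) = (30·29·28·27·26·25·24·23·22·21) / 10! = 109027350432000 / 3628800 = 30045015.

30045015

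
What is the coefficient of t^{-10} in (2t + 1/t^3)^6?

60

General term: C(6,j)·(2t)^j·(1/t^3)^(6-j), with t-exponent 1j − 3(6−j) = 4j − 18.
Set 4j − 18 = -10: j = 2.
C(6,2) = 15; 2^2 = 4; 1^4 = 1.
Coefficient = 15 · 4 · 1 = 60.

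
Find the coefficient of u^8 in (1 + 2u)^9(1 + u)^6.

225648

Coefficient of u^8 = Σ_{j} C(9,j)·2^j·C(6,8-j)·1^(8-j) for j from 2 to 8.
= 144 + 4032 + 30240 + 80640 + 80640 + 27648 + 2304 = 225648.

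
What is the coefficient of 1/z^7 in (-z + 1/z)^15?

General term: C(15,j)·(-z)^j·(1/z)^(15-j), with z-exponent 1j − 1(15−j) = 2j − 15.
Set 2j − 15 = -7: j = 4.
C(15,4) = 1365; (-1)^4 = 1; 1^11 = 1.
Coefficient = 1365 · 1 · 1 = 1365.

1365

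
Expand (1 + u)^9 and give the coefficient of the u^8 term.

9

The general term is C(9,j)·(1)^j·(u)^(9-j); the u^8 term has j = 1.
C(9,1) = 9.
Coefficient = C(9,1) = 9.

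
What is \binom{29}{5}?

118755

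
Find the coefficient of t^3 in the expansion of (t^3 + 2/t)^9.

General term: C(9,j)·(t^3)^j·(2/t)^(9-j), with t-exponent 3j − 1(9−j) = 4j − 9.
Set 4j − 9 = 3: j = 3.
C(9,3) = 84; 1^3 = 1; 2^6 = 64.
Coefficient = 84 · 1 · 64 = 5376.

5376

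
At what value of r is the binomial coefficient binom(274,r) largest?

137

C(274,r) is maximized at r = 274/2 = 137.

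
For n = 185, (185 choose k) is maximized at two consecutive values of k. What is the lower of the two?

For odd n = 185, C(185,k) peaks at k = (n−1)/2 and (n+1)/2; the lower is 92.

92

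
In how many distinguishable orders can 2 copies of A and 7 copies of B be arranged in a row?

Choose positions for the A's: C(9,2) = 36.

36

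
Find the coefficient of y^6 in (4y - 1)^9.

-344064

The general term is C(9,j)·(4y)^j·(-1)^(9-j); the y^6 term has j = 6.
C(9,6) = 84.
Coefficient = C(9,6) · 4^6 · (-1)^3 = 84 · 4096 · (-1) = -344064.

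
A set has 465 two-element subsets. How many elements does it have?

31

n(n−1)/2 = 465 ⇒ n(n−1) = 930. Since 31·30 = 930, n = 31.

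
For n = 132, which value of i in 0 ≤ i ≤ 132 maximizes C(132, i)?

66

C(132,i) is maximized at i = 132/2 = 66.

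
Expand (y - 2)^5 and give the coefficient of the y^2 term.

The general term is C(5,j)·(y)^j·(-2)^(5-j); the y^2 term has j = 2.
C(5,2) = 10.
Coefficient = C(5,2) · (-2)^3 = 10 · (-8) = -80.

-80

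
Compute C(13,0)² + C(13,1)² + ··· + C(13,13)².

Σ C(13,j)² is the coefficient of x^13 in (1+x)^13(1+x)^13 = (1+x)^26, i.e. C(26,13) = 10400600.

10400600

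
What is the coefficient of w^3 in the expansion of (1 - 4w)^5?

The general term is C(5,j)·(1)^j·(-4w)^(5-j); the w^3 term has j = 2.
C(5,2) = 10.
Coefficient = C(5,2) · (-4)^3 = 10 · (-64) = -640.

-640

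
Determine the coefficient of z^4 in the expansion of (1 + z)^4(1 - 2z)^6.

-87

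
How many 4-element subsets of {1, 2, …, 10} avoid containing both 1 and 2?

182

All 4-subsets: C(10,4) = 210. Those containing both fixed elements: C(8,2) = 28.
210 − 28 = 182.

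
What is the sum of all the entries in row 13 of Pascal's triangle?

8192

Setting x = 1 in (1+x)^13 gives Σ C(13,j) = 2^13 = 8192.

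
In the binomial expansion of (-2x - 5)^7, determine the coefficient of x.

The general term is C(7,j)·(-2x)^j·(-5)^(7-j); the x^1 term has j = 1.
C(7,1) = 7.
Coefficient = C(7,1) · (-2)^1 · (-5)^6 = 7 · (-2) · 15625 = -218750.

-218750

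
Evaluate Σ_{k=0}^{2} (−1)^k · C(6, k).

The partial alternating sum Σ_{k=0}^{2} (−1)^k C(6,k) = (−1)^2 C(5,2) = 10.

10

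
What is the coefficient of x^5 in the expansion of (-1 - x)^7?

The general term is C(7,j)·(-1)^j·(-x)^(7-j); the x^5 term has j = 2.
C(7,2) = 21.
Coefficient = C(7,2) · (-1)^5 = 21 · (-1) = -21.

-21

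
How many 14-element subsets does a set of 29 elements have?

77558760

C(29,14) = (29·28·27·26·25·24·23·22·21·20·19·18·17·16) / 14! = 6761440164390912000 / 87178291200 = 77558760.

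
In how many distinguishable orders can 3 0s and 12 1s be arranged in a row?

Choose positions for the 0s: C(15,3) = 455.

455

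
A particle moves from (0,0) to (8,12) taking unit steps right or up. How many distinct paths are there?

Each path is a sequence of 20 steps with 8 rights: C(20,8) = 125970.

125970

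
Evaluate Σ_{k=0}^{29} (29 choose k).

536870912

The entries of row 29 sum to 2^29 = 536870912.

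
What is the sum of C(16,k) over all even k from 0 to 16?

32768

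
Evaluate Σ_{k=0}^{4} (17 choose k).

3214

1 + 17 + 136 + 680 + 2380 = 3214.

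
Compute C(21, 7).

C(21,7) = (21·20·19·18·17·16·15) / 7! = 586051200 / 5040 = 116280.

116280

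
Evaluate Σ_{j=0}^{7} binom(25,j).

726206

1 + 25 + 300 + 2300 + 12650 + 53130 + 177100 + 480700 = 726206.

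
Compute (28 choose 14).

40116600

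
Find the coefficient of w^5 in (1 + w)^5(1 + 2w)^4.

681

Coefficient of w^5 = Σ_{j} C(5,j)·1^j·C(4,5-j)·2^(5-j) for j from 1 to 5.
= 80 + 320 + 240 + 40 + 1 = 681.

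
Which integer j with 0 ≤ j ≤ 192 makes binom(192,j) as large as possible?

C(192,j) is maximized at j = 192/2 = 96.

96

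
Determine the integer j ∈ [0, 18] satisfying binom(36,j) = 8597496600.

C(36,j) increases on 0 ≤ j ≤ 18. C(36,16) = 7307872110 and C(36,17) = 8597496600, so j = 17.

17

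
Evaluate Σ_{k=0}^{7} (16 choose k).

1 + 16 + 120 + 560 + 1820 + 4368 + 8008 + 11440 = 26333.

26333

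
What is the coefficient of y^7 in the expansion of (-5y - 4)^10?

The general term is C(10,j)·(-5y)^j·(-4)^(10-j); the y^7 term has j = 7.
C(10,7) = 120.
Coefficient = C(10,7) · (-5)^7 · (-4)^3 = 120 · (-78125) · (-64) = 600000000.

600000000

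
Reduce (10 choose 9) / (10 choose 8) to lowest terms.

2/9

C(n,k+1)/C(n,k) = (n−k)/(k+1) = (10−8)/(8+1) = 2/9.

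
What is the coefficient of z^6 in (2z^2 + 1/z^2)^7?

672

General term: C(7,j)·(2z^2)^j·(1/z^2)^(7-j), with z-exponent 2j − 2(7−j) = 4j − 14.
Set 4j − 14 = 6: j = 5.
C(7,5) = 21; 2^5 = 32; 1^2 = 1.
Coefficient = 21 · 32 · 1 = 672.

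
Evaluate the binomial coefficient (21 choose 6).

54264

C(21,6) = (21·20·19·18·17·16) / 6! = 39070080 / 720 = 54264.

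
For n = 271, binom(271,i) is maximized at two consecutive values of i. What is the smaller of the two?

135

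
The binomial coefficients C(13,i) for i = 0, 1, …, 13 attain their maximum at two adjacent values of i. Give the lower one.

For odd n = 13, C(13,i) peaks at i = (n−1)/2 and (n+1)/2; the lower is 6.

6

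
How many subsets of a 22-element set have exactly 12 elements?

Choose the 12 positions: C(22,12) = 646646.

646646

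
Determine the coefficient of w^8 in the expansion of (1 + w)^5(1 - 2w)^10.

4320

Coefficient of w^8 = Σ_{j} C(5,j)·1^j·C(10,8-j)·(-2)^(8-j) for j from 0 to 5.
= 11520 + (-76800) + 134400 + (-80640) + 16800 + (-960) = 4320.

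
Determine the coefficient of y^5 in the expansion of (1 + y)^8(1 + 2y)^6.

Coefficient of y^5 = Σ_{j} C(8,j)·1^j·C(6,5-j)·2^(5-j) for j from 0 to 5.
= 192 + 1920 + 4480 + 3360 + 840 + 56 = 10848.

10848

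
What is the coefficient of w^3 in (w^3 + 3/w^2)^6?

General term: C(6,j)·(w^3)^j·(3/w^2)^(6-j), with w-exponent 3j − 2(6−j) = 5j − 12.
Set 5j − 12 = 3: j = 3.
C(6,3) = 20; 1^3 = 1; 3^3 = 27.
Coefficient = 20 · 1 · 27 = 540.

540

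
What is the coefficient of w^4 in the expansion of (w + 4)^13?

The general term is C(13,j)·(w)^j·(4)^(13-j); the w^4 term has j = 4.
C(13,4) = 715.
Coefficient = C(13,4) · 4^9 = 715 · 262144 = 187432960.

187432960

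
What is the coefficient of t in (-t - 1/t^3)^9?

-36

General term: C(9,j)·(-t)^j·(-1/t^3)^(9-j), with t-exponent 1j − 3(9−j) = 4j − 27.
Set 4j − 27 = 1: j = 7.
C(9,7) = 36; (-1)^7 = -1; (-1)^2 = 1.
Coefficient = 36 · (-1) · 1 = -36.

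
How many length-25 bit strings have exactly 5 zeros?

53130

Choose the 5 positions: C(25,5) = 53130.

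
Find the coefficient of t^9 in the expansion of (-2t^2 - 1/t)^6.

192

General term: C(6,j)·(-2t^2)^j·(-1/t)^(6-j), with t-exponent 2j − 1(6−j) = 3j − 6.
Set 3j − 6 = 9: j = 5.
C(6,5) = 6; (-2)^5 = -32; (-1)^1 = -1.
Coefficient = 6 · (-32) · (-1) = 192.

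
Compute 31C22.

20160075

C(31,22) = C(31,9) by symmetry.
C(31,9) = (31·30·29·28·27·26·25·24·23) / 9! = 7315688016000 / 362880 = 20160075.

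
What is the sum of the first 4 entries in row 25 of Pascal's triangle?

2626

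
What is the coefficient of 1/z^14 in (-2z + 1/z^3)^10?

General term: C(10,j)·(-2z)^j·(1/z^3)^(10-j), with z-exponent 1j − 3(10−j) = 4j − 30.
Set 4j − 30 = -14: j = 4.
C(10,4) = 210; (-2)^4 = 16; 1^6 = 1.
Coefficient = 210 · 16 · 1 = 3360.

3360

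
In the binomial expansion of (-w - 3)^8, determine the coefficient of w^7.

24

The general term is C(8,j)·(-w)^j·(-3)^(8-j); the w^7 term has j = 7.
C(8,7) = 8.
Coefficient = C(8,7) · (-1)^7 · (-3)^1 = 8 · (-1) · (-3) = 24.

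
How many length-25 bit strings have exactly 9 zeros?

Choose the 9 positions: C(25,9) = 2042975.

2042975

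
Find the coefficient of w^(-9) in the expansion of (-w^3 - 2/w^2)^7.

-448

General term: C(7,j)·(-w^3)^j·(-2/w^2)^(7-j), with w-exponent 3j − 2(7−j) = 5j − 14.
Set 5j − 14 = -9: j = 1.
C(7,1) = 7; (-1)^1 = -1; (-2)^6 = 64.
Coefficient = 7 · (-1) · 64 = -448.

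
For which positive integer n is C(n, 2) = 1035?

46

n(n−1)/2 = 1035 ⇒ n(n−1) = 2070. Since 46·45 = 2070, n = 46.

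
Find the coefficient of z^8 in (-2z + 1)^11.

The general term is C(11,j)·(-2z)^j·(1)^(11-j); the z^8 term has j = 8.
C(11,8) = 165.
Coefficient = C(11,8) · (-2)^8 = 165 · 256 = 42240.

42240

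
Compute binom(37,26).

C(37,26) = C(37,11) by symmetry.
C(37,11) = (37·36·35·34·33·32·31·30·29·28·27) / 11! = 34128550732953600 / 39916800 = 854992152.

854992152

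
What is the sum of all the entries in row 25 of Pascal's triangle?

33554432

The entries of row 25 sum to 2^25 = 33554432.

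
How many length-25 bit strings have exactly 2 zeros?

300

Choose the 2 positions: C(25,2) = 300.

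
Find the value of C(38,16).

22239974430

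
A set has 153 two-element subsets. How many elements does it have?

18

n(n−1)/2 = 153 ⇒ n(n−1) = 306. Since 18·17 = 306, n = 18.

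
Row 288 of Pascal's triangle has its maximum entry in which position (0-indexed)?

C(288,j) is maximized at j = 288/2 = 144.

144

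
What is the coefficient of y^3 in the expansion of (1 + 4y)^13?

The general term is C(13,j)·(1)^j·(4y)^(13-j); the y^3 term has j = 10.
C(13,10) = 286.
Coefficient = C(13,10) · 4^3 = 286 · 64 = 18304.

18304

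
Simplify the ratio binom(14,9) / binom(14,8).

2/3

C(n,k+1)/C(n,k) = (n−k)/(k+1) = (14−8)/(8+1) = 6/9 = 2/3.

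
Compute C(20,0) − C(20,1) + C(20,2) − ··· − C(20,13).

-27132

The partial alternating sum Σ_{k=0}^{13} (−1)^k C(20,k) = (−1)^13 C(19,13) = -27132.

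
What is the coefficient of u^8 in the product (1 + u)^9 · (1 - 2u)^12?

11817

Coefficient of u^8 = Σ_{j} C(9,j)·1^j·C(12,8-j)·(-2)^(8-j) for j from 0 to 8.
= 126720 + (-912384) + 2128896 + (-2128896) + 997920 + (-221760) + 22176 + (-864) + 9 = 11817.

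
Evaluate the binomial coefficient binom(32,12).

C(32,12) = (32·31·30·29·28·27·26·25·24·23·22·21) / 12! = 108155131628544000 / 479001600 = 225792840.

225792840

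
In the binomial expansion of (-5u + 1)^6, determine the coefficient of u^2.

375

The general term is C(6,j)·(-5u)^j·(1)^(6-j); the u^2 term has j = 2.
C(6,2) = 15.
Coefficient = C(6,2) · (-5)^2 = 15 · 25 = 375.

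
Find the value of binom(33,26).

4272048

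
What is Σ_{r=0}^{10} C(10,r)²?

184756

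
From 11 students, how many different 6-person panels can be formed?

This is C(11,6) = 462.

462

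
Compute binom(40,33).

C(40,33) = C(40,7) by symmetry.
C(40,7) = (40·39·38·37·36·35·34) / 7! = 93963542400 / 5040 = 18643560.

18643560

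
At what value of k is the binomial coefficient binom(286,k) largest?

143

C(286,k) is maximized at k = 286/2 = 143.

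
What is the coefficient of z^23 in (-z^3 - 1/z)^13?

-715

General term: C(13,j)·(-z^3)^j·(-1/z)^(13-j), with z-exponent 3j − 1(13−j) = 4j − 13.
Set 4j − 13 = 23: j = 9.
C(13,9) = 715; (-1)^9 = -1; (-1)^4 = 1.
Coefficient = 715 · (-1) · 1 = -715.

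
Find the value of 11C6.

462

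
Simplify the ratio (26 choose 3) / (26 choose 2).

C(n,k+1)/C(n,k) = (n−k)/(k+1) = (26−2)/(2+1) = 24/3 = 8.

8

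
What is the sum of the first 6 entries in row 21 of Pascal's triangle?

1 + 21 + 210 + 1330 + 5985 + 20349 = 27896.

27896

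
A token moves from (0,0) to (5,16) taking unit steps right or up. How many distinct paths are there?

20349

Each path is a sequence of 21 steps with 5 rights: C(21,5) = 20349.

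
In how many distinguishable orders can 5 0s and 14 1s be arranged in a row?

11628

Choose positions for the 0s: C(19,5) = 11628.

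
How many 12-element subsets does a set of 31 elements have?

C(31,12) = (31·30·29·28·27·26·25·24·23·22·21·20) / 12! = 67596957267840000 / 479001600 = 141120525.

141120525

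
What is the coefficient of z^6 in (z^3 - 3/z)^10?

General term: C(10,j)·(z^3)^j·(-3/z)^(10-j), with z-exponent 3j − 1(10−j) = 4j − 10.
Set 4j − 10 = 6: j = 4.
C(10,4) = 210; 1^4 = 1; (-3)^6 = 729.
Coefficient = 210 · 1 · 729 = 153090.

153090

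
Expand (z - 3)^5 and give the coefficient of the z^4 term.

The general term is C(5,j)·(z)^j·(-3)^(5-j); the z^4 term has j = 4.
C(5,4) = 5.
Coefficient = C(5,4) · (-3)^1 = 5 · (-3) = -15.

-15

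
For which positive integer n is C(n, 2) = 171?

19

n(n−1)/2 = 171 ⇒ n(n−1) = 342. Since 19·18 = 342, n = 19.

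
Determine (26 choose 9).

3124550

C(26,9) = (26·25·24·23·22·21·20·19·18) / 9! = 1133836704000 / 362880 = 3124550.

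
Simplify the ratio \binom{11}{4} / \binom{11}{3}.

C(n,k+1)/C(n,k) = (n−k)/(k+1) = (11−3)/(3+1) = 8/4 = 2.

2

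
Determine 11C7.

C(11,7) = C(11,4) by symmetry.
C(11,4) = (11·10·9·8) / 4! = 7920 / 24 = 330.

330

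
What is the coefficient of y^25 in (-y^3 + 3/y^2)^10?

-30

General term: C(10,j)·(-y^3)^j·(3/y^2)^(10-j), with y-exponent 3j − 2(10−j) = 5j − 20.
Set 5j − 20 = 25: j = 9.
C(10,9) = 10; (-1)^9 = -1; 3^1 = 3.
Coefficient = 10 · (-1) · 3 = -30.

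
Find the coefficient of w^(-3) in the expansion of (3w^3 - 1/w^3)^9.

General term: C(9,j)·(3w^3)^j·(-1/w^3)^(9-j), with w-exponent 3j − 3(9−j) = 6j − 27.
Set 6j − 27 = -3: j = 4.
C(9,4) = 126; 3^4 = 81; (-1)^5 = -1.
Coefficient = 126 · 81 · (-1) = -10206.

-10206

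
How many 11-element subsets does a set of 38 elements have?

1203322288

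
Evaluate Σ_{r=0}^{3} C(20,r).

1351

1 + 20 + 190 + 1140 = 1351.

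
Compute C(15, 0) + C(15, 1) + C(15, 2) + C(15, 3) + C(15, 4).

1941

1 + 15 + 105 + 455 + 1365 = 1941.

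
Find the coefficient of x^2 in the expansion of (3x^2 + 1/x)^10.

17010

General term: C(10,j)·(3x^2)^j·(1/x)^(10-j), with x-exponent 2j − 1(10−j) = 3j − 10.
Set 3j − 10 = 2: j = 4.
C(10,4) = 210; 3^4 = 81; 1^6 = 1.
Coefficient = 210 · 81 · 1 = 17010.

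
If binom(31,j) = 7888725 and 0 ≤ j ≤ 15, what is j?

C(31,j) increases on 0 ≤ j ≤ 15. C(31,7) = 2629575 and C(31,8) = 7888725, so j = 8.

8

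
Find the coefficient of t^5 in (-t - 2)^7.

-84

The general term is C(7,j)·(-t)^j·(-2)^(7-j); the t^5 term has j = 5.
C(7,5) = 21.
Coefficient = C(7,5) · (-1)^5 · (-2)^2 = 21 · (-1) · 4 = -84.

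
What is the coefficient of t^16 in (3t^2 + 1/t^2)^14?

General term: C(14,j)·(3t^2)^j·(1/t^2)^(14-j), with t-exponent 2j − 2(14−j) = 4j − 28.
Set 4j − 28 = 16: j = 11.
C(14,11) = 364; 3^11 = 177147; 1^3 = 1.
Coefficient = 364 · 177147 · 1 = 64481508.

64481508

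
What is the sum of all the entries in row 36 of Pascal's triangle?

68719476736

Setting x = 1 in (1+x)^36 gives Σ C(36,r) = 2^36 = 68719476736.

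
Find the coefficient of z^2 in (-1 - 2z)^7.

The general term is C(7,j)·(-1)^j·(-2z)^(7-j); the z^2 term has j = 5.
C(7,5) = 21.
Coefficient = C(7,5) · (-1)^5 · (-2)^2 = 21 · (-1) · 4 = -84.

-84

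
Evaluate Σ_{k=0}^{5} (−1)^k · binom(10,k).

The partial alternating sum Σ_{k=0}^{5} (−1)^k C(10,k) = (−1)^5 C(9,5) = -126.

-126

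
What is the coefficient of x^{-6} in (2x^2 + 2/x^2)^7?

General term: C(7,j)·(2x^2)^j·(2/x^2)^(7-j), with x-exponent 2j − 2(7−j) = 4j − 14.
Set 4j − 14 = -6: j = 2.
C(7,2) = 21; 2^2 = 4; 2^5 = 32.
Coefficient = 21 · 4 · 32 = 2688.

2688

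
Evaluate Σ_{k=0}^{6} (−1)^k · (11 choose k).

The partial alternating sum Σ_{k=0}^{6} (−1)^k C(11,k) = (−1)^6 C(10,6) = 210.

210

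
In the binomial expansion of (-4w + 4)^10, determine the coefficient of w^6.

220200960

The general term is C(10,j)·(-4w)^j·(4)^(10-j); the w^6 term has j = 6.
C(10,6) = 210.
Coefficient = C(10,6) · (-4)^6 · 4^4 = 210 · 4096 · 256 = 220200960.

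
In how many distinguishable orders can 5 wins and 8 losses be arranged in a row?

Choose positions for the wins: C(13,5) = 1287.

1287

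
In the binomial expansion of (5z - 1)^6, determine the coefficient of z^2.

375

The general term is C(6,j)·(5z)^j·(-1)^(6-j); the z^2 term has j = 2.
C(6,2) = 15.
Coefficient = C(6,2) · 5^2 = 15 · 25 = 375.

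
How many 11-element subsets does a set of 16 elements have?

C(16,11) = C(16,5) by symmetry.
C(16,5) = (16·15·14·13·12) / 5! = 524160 / 120 = 4368.

4368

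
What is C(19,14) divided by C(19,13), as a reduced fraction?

C(n,k+1)/C(n,k) = (n−k)/(k+1) = (19−13)/(13+1) = 6/14 = 3/7.

3/7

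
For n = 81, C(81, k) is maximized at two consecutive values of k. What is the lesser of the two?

For odd n = 81, C(81,k) peaks at k = (n−1)/2 and (n+1)/2; the lesser is 40.

40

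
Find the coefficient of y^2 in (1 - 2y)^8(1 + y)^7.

21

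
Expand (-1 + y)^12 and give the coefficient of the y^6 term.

924

The general term is C(12,j)·(-1)^j·(y)^(12-j); the y^6 term has j = 6.
C(12,6) = 924.
Coefficient = C(12,6) = 924.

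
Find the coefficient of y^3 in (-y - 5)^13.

The general term is C(13,j)·(-y)^j·(-5)^(13-j); the y^3 term has j = 3.
C(13,3) = 286.
Coefficient = C(13,3) · (-1)^3 · (-5)^10 = 286 · (-1) · 9765625 = -2792968750.

-2792968750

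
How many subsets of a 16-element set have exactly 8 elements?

12870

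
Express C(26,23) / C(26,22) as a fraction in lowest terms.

4/23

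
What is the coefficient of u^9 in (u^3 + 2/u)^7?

General term: C(7,j)·(u^3)^j·(2/u)^(7-j), with u-exponent 3j − 1(7−j) = 4j − 7.
Set 4j − 7 = 9: j = 4.
C(7,4) = 35; 1^4 = 1; 2^3 = 8.
Coefficient = 35 · 1 · 8 = 280.

280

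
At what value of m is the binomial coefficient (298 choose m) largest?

149

C(298,m) is maximized at m = 298/2 = 149.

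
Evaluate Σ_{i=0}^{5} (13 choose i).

1 + 13 + 78 + 286 + 715 + 1287 = 2380.

2380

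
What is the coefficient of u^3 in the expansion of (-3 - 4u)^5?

The general term is C(5,j)·(-3)^j·(-4u)^(5-j); the u^3 term has j = 2.
C(5,2) = 10.
Coefficient = C(5,2) · (-3)^2 · (-4)^3 = 10 · 9 · (-64) = -5760.

-5760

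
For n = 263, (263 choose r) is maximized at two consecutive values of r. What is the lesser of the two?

For odd n = 263, C(263,r) peaks at r = (n−1)/2 and (n+1)/2; the lesser is 131.

131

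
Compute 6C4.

15

C(6,4) = C(6,2) by symmetry.
C(6,2) = (6·5) / 2! = 30 / 2 = 15.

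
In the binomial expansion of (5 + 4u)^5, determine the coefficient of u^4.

The general term is C(5,j)·(5)^j·(4u)^(5-j); the u^4 term has j = 1.
C(5,1) = 5.
Coefficient = C(5,1) · 5^1 · 4^4 = 5 · 5 · 256 = 6400.

6400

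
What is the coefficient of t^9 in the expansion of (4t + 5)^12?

The general term is C(12,j)·(4t)^j·(5)^(12-j); the t^9 term has j = 9.
C(12,9) = 220.
Coefficient = C(12,9) · 4^9 · 5^3 = 220 · 262144 · 125 = 7208960000.

7208960000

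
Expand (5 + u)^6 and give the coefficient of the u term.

The general term is C(6,j)·(5)^j·(u)^(6-j); the u^1 term has j = 5.
C(6,5) = 6.
Coefficient = C(6,5) · 5^5 = 6 · 3125 = 18750.

18750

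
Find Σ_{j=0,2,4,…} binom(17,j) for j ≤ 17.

65536

Half of (1+1)^17 + (1−1)^17 gives the even-index sum: 2^16 = 65536.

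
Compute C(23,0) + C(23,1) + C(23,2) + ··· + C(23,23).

The entries of row 23 sum to 2^23 = 8388608.

8388608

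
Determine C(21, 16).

20349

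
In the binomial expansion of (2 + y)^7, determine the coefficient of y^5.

84

The general term is C(7,j)·(2)^j·(y)^(7-j); the y^5 term has j = 2.
C(7,2) = 21.
Coefficient = C(7,2) · 2^2 = 21 · 4 = 84.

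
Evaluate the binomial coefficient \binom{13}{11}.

C(13,11) = C(13,2) by symmetry.
C(13,2) = (13·12) / 2! = 156 / 2 = 78.

78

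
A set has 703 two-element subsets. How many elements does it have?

38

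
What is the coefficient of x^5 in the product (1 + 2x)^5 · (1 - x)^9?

Coefficient of x^5 = Σ_{j} C(5,j)·2^j·C(9,5-j)·(-1)^(5-j) for j from 0 to 5.
= (-126) + 1260 + (-3360) + 2880 + (-720) + 32 = -34.

-34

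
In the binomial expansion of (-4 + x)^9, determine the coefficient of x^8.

The general term is C(9,j)·(-4)^j·(x)^(9-j); the x^8 term has j = 1.
C(9,1) = 9.
Coefficient = C(9,1) · (-4)^1 = 9 · (-4) = -36.

-36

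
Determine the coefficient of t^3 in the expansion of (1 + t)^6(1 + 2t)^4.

316

Coefficient of t^3 = Σ_{j} C(6,j)·1^j·C(4,3-j)·2^(3-j) for j from 0 to 3.
= 32 + 144 + 120 + 20 = 316.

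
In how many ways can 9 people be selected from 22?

497420

This is C(22,9) = 497420.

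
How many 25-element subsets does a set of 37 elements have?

C(37,25) = C(37,12) by symmetry.
C(37,12) = (37·36·35·34·33·32·31·30·29·28·27·26) / 12! = 887342319056793600 / 479001600 = 1852482996.

1852482996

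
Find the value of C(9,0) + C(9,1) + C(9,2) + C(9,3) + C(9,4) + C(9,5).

1 + 9 + 36 + 84 + 126 + 126 = 382.

382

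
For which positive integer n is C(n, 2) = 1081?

n(n−1)/2 = 1081 ⇒ n(n−1) = 2162. Since 47·46 = 2162, n = 47.

47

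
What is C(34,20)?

1391975640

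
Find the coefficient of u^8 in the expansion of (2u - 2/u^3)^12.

General term: C(12,j)·(2u)^j·(-2/u^3)^(12-j), with u-exponent 1j − 3(12−j) = 4j − 36.
Set 4j − 36 = 8: j = 11.
C(12,11) = 12; 2^11 = 2048; (-2)^1 = -2.
Coefficient = 12 · 2048 · (-2) = -49152.

-49152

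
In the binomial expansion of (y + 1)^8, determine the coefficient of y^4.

70

The general term is C(8,j)·(y)^j·(1)^(8-j); the y^4 term has j = 4.
C(8,4) = 70.
Coefficient = C(8,4) = 70.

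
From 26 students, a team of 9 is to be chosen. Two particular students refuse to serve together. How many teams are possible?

All 9-subsets: C(26,9) = 3124550. Those containing both fixed elements: C(24,7) = 346104.
3124550 − 346104 = 2778446.

2778446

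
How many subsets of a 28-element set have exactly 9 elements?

6906900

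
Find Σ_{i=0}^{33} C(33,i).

8589934592

Setting x = 1 in (1+x)^33 gives Σ C(33,i) = 2^33 = 8589934592.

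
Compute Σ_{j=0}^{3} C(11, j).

232

1 + 11 + 55 + 165 = 232.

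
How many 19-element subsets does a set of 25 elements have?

177100

C(25,19) = C(25,6) by symmetry.
C(25,6) = (25·24·23·22·21·20) / 6! = 127512000 / 720 = 177100.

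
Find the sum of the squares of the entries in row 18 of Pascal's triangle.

9075135300

By Vandermonde's identity, Σ C(18,k)² = C(36,18) = 9075135300.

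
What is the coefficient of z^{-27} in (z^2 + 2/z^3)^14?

General term: C(14,j)·(z^2)^j·(2/z^3)^(14-j), with z-exponent 2j − 3(14−j) = 5j − 42.
Set 5j − 42 = -27: j = 3.
C(14,3) = 364; 1^3 = 1; 2^11 = 2048.
Coefficient = 364 · 1 · 2048 = 745472.

745472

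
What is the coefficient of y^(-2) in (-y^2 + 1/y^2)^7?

General term: C(7,j)·(-y^2)^j·(1/y^2)^(7-j), with y-exponent 2j − 2(7−j) = 4j − 14.
Set 4j − 14 = -2: j = 3.
C(7,3) = 35; (-1)^3 = -1; 1^4 = 1.
Coefficient = 35 · (-1) · 1 = -35.

-35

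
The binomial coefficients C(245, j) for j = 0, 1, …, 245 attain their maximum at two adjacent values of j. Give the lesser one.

For odd n = 245, C(245,j) peaks at j = (n−1)/2 and (n+1)/2; the lesser is 122.

122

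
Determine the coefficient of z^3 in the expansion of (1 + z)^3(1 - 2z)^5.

11

Coefficient of z^3 = Σ_{j} C(3,j)·1^j·C(5,3-j)·(-2)^(3-j) for j from 0 to 3.
= (-80) + 120 + (-30) + 1 = 11.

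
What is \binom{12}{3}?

220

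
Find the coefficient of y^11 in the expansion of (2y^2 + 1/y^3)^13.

292864

General term: C(13,j)·(2y^2)^j·(1/y^3)^(13-j), with y-exponent 2j − 3(13−j) = 5j − 39.
Set 5j − 39 = 11: j = 10.
C(13,10) = 286; 2^10 = 1024; 1^3 = 1.
Coefficient = 286 · 1024 · 1 = 292864.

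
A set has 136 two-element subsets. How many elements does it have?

17

n(n−1)/2 = 136 ⇒ n(n−1) = 272. Since 17·16 = 272, n = 17.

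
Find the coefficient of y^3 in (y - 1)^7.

35

The general term is C(7,j)·(y)^j·(-1)^(7-j); the y^3 term has j = 3.
C(7,3) = 35.
Coefficient = C(7,3) = 35.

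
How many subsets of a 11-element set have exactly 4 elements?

Choose the 4 positions: C(11,4) = 330.

330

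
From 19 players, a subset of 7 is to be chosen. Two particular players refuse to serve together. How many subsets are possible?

44200

All 7-subsets: C(19,7) = 50388. Those containing both fixed elements: C(17,5) = 6188.
50388 − 6188 = 44200.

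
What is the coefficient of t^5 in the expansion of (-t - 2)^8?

The general term is C(8,j)·(-t)^j·(-2)^(8-j); the t^5 term has j = 5.
C(8,5) = 56.
Coefficient = C(8,5) · (-1)^5 · (-2)^3 = 56 · (-1) · (-8) = 448.

448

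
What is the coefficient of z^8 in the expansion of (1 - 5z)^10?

17578125

The general term is C(10,j)·(1)^j·(-5z)^(10-j); the z^8 term has j = 2.
C(10,2) = 45.
Coefficient = C(10,2) · (-5)^8 = 45 · 390625 = 17578125.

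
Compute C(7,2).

21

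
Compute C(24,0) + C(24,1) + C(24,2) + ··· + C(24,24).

Setting x = 1 in (1+x)^24 gives Σ C(24,i) = 2^24 = 16777216.

16777216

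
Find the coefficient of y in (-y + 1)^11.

-11

The general term is C(11,j)·(-y)^j·(1)^(11-j); the y^1 term has j = 1.
C(11,1) = 11.
Coefficient = C(11,1) · (-1)^1 = 11 · (-1) = -11.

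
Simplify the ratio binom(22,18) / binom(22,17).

5/18

C(n,k+1)/C(n,k) = (n−k)/(k+1) = (22−17)/(17+1) = 5/18.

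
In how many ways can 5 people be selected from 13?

1287

This is C(13,5) = 1287.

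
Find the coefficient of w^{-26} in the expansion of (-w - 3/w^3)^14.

59108049

General term: C(14,j)·(-w)^j·(-3/w^3)^(14-j), with w-exponent 1j − 3(14−j) = 4j − 42.
Set 4j − 42 = -26: j = 4.
C(14,4) = 1001; (-1)^4 = 1; (-3)^10 = 59049.
Coefficient = 1001 · 1 · 59049 = 59108049.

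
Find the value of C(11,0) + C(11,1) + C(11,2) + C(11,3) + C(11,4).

562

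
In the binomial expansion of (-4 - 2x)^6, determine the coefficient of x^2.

The general term is C(6,j)·(-4)^j·(-2x)^(6-j); the x^2 term has j = 4.
C(6,4) = 15.
Coefficient = C(6,4) · (-4)^4 · (-2)^2 = 15 · 256 · 4 = 15360.

15360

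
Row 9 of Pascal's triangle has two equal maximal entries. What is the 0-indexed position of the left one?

For odd n = 9, C(9,r) peaks at r = (n−1)/2 and (n+1)/2; the smaller is 4.

4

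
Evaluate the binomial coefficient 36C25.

C(36,25) = C(36,11) by symmetry.
C(36,11) = (36·35·34·33·32·31·30·29·28·27·26) / 11! = 23982224839372800 / 39916800 = 600805296.

600805296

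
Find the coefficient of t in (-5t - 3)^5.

-2025

The general term is C(5,j)·(-5t)^j·(-3)^(5-j); the t^1 term has j = 1.
C(5,1) = 5.
Coefficient = C(5,1) · (-5)^1 · (-3)^4 = 5 · (-5) · 81 = -2025.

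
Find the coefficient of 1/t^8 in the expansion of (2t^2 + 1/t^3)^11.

General term: C(11,j)·(2t^2)^j·(1/t^3)^(11-j), with t-exponent 2j − 3(11−j) = 5j − 33.
Set 5j − 33 = -8: j = 5.
C(11,5) = 462; 2^5 = 32; 1^6 = 1.
Coefficient = 462 · 32 · 1 = 14784.

14784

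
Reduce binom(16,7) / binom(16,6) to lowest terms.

C(n,k+1)/C(n,k) = (n−k)/(k+1) = (16−6)/(6+1) = 10/7.

10/7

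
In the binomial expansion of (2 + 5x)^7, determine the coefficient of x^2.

16800

The general term is C(7,j)·(2)^j·(5x)^(7-j); the x^2 term has j = 5.
C(7,5) = 21.
Coefficient = C(7,5) · 2^5 · 5^2 = 21 · 32 · 25 = 16800.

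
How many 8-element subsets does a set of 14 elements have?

3003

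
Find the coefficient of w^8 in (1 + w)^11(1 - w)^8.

Coefficient of w^8 = Σ_{j} C(11,j)·1^j·C(8,8-j)·(-1)^(8-j) for j from 0 to 8.
= 1 + (-88) + 1540 + (-9240) + 23100 + (-25872) + 12936 + (-2640) + 165 = -98.

-98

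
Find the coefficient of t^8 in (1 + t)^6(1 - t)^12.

-66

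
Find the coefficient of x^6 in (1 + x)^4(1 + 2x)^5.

968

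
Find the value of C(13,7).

1716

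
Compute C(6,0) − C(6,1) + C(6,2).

The partial alternating sum Σ_{k=0}^{2} (−1)^k C(6,k) = (−1)^2 C(5,2) = 10.

10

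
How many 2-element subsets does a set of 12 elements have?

66

C(12,2) = (12·11) / 2! = 132 / 2 = 66.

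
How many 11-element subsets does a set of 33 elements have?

193536720

C(33,11) = (33·32·31·30·29·28·27·26·25·24·23) / 11! = 7725366544896000 / 39916800 = 193536720.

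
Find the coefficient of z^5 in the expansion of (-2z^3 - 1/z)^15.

-96096

General term: C(15,j)·(-2z^3)^j·(-1/z)^(15-j), with z-exponent 3j − 1(15−j) = 4j − 15.
Set 4j − 15 = 5: j = 5.
C(15,5) = 3003; (-2)^5 = -32; (-1)^10 = 1.
Coefficient = 3003 · (-32) · 1 = -96096.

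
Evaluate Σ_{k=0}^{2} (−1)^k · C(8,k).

21

The partial alternating sum Σ_{k=0}^{2} (−1)^k C(8,k) = (−1)^2 C(7,2) = 21.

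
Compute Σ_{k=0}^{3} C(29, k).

1 + 29 + 406 + 3654 = 4090.

4090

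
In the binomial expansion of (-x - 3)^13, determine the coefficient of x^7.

-1250964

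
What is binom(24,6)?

C(24,6) = (24·23·22·21·20·19) / 6! = 96909120 / 720 = 134596.

134596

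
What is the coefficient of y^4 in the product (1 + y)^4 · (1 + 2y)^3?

Coefficient of y^4 = Σ_{j} C(4,j)·1^j·C(3,4-j)·2^(4-j) for j from 1 to 4.
= 32 + 72 + 24 + 1 = 129.

129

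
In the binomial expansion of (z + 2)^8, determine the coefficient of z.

The general term is C(8,j)·(z)^j·(2)^(8-j); the z^1 term has j = 1.
C(8,1) = 8.
Coefficient = C(8,1) · 2^7 = 8 · 128 = 1024.

1024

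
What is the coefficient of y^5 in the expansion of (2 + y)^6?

12

The general term is C(6,j)·(2)^j·(y)^(6-j); the y^5 term has j = 1.
C(6,1) = 6.
Coefficient = C(6,1) · 2^1 = 6 · 2 = 12.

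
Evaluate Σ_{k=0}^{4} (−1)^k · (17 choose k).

1820

The partial alternating sum Σ_{k=0}^{4} (−1)^k C(17,k) = (−1)^4 C(16,4) = 1820.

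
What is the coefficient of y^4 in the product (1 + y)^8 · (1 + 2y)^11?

Coefficient of y^4 = Σ_{j} C(8,j)·1^j·C(11,4-j)·2^(4-j) for j from 0 to 4.
= 5280 + 10560 + 6160 + 1232 + 70 = 23302.

23302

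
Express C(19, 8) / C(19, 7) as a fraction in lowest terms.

C(n,k+1)/C(n,k) = (n−k)/(k+1) = (19−7)/(7+1) = 12/8 = 3/2.

3/2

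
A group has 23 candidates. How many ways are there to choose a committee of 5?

33649

This is C(23,5) = 33649.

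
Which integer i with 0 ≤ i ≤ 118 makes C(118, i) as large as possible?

C(118,i) is maximized at i = 118/2 = 59.

59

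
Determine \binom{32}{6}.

906192

C(32,6) = (32·31·30·29·28·27) / 6! = 652458240 / 720 = 906192.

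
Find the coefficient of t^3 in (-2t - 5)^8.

1400000

The general term is C(8,j)·(-2t)^j·(-5)^(8-j); the t^3 term has j = 3.
C(8,3) = 56.
Coefficient = C(8,3) · (-2)^3 · (-5)^5 = 56 · (-8) · (-3125) = 1400000.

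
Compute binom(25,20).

C(25,20) = C(25,5) by symmetry.
C(25,5) = (25·24·23·22·21) / 5! = 6375600 / 120 = 53130.

53130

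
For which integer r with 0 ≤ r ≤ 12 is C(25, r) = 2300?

C(25,r) increases on 0 ≤ r ≤ 12. C(25,2) = 300 and C(25,3) = 2300, so r = 3.

3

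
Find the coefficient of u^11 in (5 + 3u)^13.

The general term is C(13,j)·(5)^j·(3u)^(13-j); the u^11 term has j = 2.
C(13,2) = 78.
Coefficient = C(13,2) · 5^2 · 3^11 = 78 · 25 · 177147 = 345436650.

345436650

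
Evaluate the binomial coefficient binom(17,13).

C(17,13) = C(17,4) by symmetry.
C(17,4) = (17·16·15·14) / 4! = 57120 / 24 = 2380.

2380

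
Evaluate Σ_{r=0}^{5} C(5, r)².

By Vandermonde's identity, Σ C(5,r)² = C(10,5) = 252.

252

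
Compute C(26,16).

5311735

C(26,16) = C(26,10) by symmetry.
C(26,10) = (26·25·24·23·22·21·20·19·18·17) / 10! = 19275223968000 / 3628800 = 5311735.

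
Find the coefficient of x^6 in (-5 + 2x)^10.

8400000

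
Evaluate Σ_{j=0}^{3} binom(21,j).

1 + 21 + 210 + 1330 = 1562.

1562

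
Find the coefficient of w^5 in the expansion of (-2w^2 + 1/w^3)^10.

-15360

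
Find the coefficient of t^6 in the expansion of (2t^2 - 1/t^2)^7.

672

General term: C(7,j)·(2t^2)^j·(-1/t^2)^(7-j), with t-exponent 2j − 2(7−j) = 4j − 14.
Set 4j − 14 = 6: j = 5.
C(7,5) = 21; 2^5 = 32; (-1)^2 = 1.
Coefficient = 21 · 32 · 1 = 672.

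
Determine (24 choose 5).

C(24,5) = (24·23·22·21·20) / 5! = 5100480 / 120 = 42504.

42504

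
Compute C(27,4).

17550

C(27,4) = (27·26·25·24) / 4! = 421200 / 24 = 17550.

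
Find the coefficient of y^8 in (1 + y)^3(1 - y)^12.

Coefficient of y^8 = Σ_{j} C(3,j)·1^j·C(12,8-j)·(-1)^(8-j) for j from 0 to 3.
= 495 + (-2376) + 2772 + (-792) = 99.

99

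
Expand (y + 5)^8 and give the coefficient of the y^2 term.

437500

The general term is C(8,j)·(y)^j·(5)^(8-j); the y^2 term has j = 2.
C(8,2) = 28.
Coefficient = C(8,2) · 5^6 = 28 · 15625 = 437500.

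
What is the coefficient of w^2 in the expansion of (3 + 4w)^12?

62355744

The general term is C(12,j)·(3)^j·(4w)^(12-j); the w^2 term has j = 10.
C(12,10) = 66.
Coefficient = C(12,10) · 3^10 · 4^2 = 66 · 59049 · 16 = 62355744.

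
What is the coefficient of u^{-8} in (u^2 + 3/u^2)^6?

General term: C(6,j)·(u^2)^j·(3/u^2)^(6-j), with u-exponent 2j − 2(6−j) = 4j − 12.
Set 4j − 12 = -8: j = 1.
C(6,1) = 6; 1^1 = 1; 3^5 = 243.
Coefficient = 6 · 1 · 243 = 1458.

1458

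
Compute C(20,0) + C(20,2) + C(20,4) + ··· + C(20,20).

Half of (1+1)^20 + (1−1)^20 gives the even-index sum: 2^19 = 524288.

524288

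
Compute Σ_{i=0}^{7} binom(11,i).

1816

1 + 11 + 55 + 165 + 330 + 462 + 462 + 330 = 1816.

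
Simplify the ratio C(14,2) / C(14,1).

13/2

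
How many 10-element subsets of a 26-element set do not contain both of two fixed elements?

4576264

All 10-subsets: C(26,10) = 5311735. Those containing both fixed elements: C(24,8) = 735471.
5311735 − 735471 = 4576264.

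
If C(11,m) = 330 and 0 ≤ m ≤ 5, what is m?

4

C(11,m) increases on 0 ≤ m ≤ 5. C(11,3) = 165 and C(11,4) = 330, so m = 4.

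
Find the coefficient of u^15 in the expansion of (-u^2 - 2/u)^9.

-18

General term: C(9,j)·(-u^2)^j·(-2/u)^(9-j), with u-exponent 2j − 1(9−j) = 3j − 9.
Set 3j − 9 = 15: j = 8.
C(9,8) = 9; (-1)^8 = 1; (-2)^1 = -2.
Coefficient = 9 · 1 · (-2) = -18.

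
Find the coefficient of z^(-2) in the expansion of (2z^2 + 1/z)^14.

16016

General term: C(14,j)·(2z^2)^j·(1/z)^(14-j), with z-exponent 2j − 1(14−j) = 3j − 14.
Set 3j − 14 = -2: j = 4.
C(14,4) = 1001; 2^4 = 16; 1^10 = 1.
Coefficient = 1001 · 16 · 1 = 16016.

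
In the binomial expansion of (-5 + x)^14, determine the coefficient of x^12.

2275

The general term is C(14,j)·(-5)^j·(x)^(14-j); the x^12 term has j = 2.
C(14,2) = 91.
Coefficient = C(14,2) · (-5)^2 = 91 · 25 = 2275.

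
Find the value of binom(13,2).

C(13,2) = (13·12) / 2! = 156 / 2 = 78.

78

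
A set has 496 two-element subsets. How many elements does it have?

32

n(n−1)/2 = 496 ⇒ n(n−1) = 992. Since 32·31 = 992, n = 32.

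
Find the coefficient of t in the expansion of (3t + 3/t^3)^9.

708588

General term: C(9,j)·(3t)^j·(3/t^3)^(9-j), with t-exponent 1j − 3(9−j) = 4j − 27.
Set 4j − 27 = 1: j = 7.
C(9,7) = 36; 3^7 = 2187; 3^2 = 9.
Coefficient = 36 · 2187 · 9 = 708588.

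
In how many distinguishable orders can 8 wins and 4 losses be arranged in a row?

495

Choose positions for the wins: C(12,8) = 495.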